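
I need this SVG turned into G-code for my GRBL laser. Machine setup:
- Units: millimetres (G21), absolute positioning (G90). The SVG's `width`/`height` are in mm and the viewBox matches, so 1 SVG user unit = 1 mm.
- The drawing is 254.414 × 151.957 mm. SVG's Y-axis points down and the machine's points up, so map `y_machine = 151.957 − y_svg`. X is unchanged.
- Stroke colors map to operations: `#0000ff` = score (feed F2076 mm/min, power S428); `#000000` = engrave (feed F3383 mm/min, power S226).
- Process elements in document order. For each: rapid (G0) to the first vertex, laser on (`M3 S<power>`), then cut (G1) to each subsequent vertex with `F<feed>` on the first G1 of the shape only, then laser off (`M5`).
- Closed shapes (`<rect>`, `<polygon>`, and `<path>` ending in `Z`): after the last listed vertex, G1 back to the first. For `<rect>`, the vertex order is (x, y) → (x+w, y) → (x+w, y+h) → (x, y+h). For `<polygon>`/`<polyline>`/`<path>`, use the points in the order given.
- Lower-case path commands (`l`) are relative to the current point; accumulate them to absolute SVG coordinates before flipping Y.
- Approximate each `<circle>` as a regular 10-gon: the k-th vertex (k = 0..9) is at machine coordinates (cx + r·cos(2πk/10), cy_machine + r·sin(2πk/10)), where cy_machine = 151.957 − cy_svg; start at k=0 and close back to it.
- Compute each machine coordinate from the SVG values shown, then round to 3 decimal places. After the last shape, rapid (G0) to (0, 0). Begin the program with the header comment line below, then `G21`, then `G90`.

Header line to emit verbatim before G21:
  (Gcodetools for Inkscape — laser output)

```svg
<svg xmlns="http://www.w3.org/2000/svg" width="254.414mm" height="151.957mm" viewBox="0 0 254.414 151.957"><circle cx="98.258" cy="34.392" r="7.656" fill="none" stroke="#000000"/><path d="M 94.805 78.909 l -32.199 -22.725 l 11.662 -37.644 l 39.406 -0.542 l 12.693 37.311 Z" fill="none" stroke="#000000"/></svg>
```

(Gcodetools for Inkscape — laser output)
G21
G90
G0 X105.914 Y117.565
M3 S226
G1 X104.452 Y122.065 F3383
G1 X100.624 Y124.846
G1 X95.892 Y124.846
G1 X92.064 Y122.065
G1 X90.602 Y117.565
G1 X92.064 Y113.065
G1 X95.892 Y110.284
G1 X100.624 Y110.284
G1 X104.452 Y113.065
G1 X105.914 Y117.565
M5
G0 X94.805 Y73.048
M3 S226
G1 X62.606 Y95.773 F3383
G1 X74.268 Y133.417
G1 X113.674 Y133.959
G1 X126.367 Y96.648
G1 X94.805 Y73.048
M5
G0 X0.000 Y0.000

viewBox `0 0 254.414 151.957` with mm width/height → 1 unit = 1 mm. Flip: y_m = 151.957 − y_svg.

**Shape 1** — `<circle>` circle, stroke `#000000` → engrave (S226, F3383). Machine vertices: (105.914,117.565) → (104.452,122.065) → (100.624,124.846) → (95.892,124.846) → (92.064,122.065) → (90.602,117.565) → (92.064,113.065) → (95.892,110.284) → (100.624,110.284) → (104.452,113.065) → (105.914,117.565). Closed: final G1 returns to the first vertex.

**Shape 2** — `<path>` regular polygon, stroke `#000000` → engrave (S226, F3383). Machine vertices: (94.805,73.048) → (62.606,95.773) → (74.268,133.417) → (113.674,133.959) → (126.367,96.648) → (94.805,73.048). Closed: final G1 returns to the first vertex.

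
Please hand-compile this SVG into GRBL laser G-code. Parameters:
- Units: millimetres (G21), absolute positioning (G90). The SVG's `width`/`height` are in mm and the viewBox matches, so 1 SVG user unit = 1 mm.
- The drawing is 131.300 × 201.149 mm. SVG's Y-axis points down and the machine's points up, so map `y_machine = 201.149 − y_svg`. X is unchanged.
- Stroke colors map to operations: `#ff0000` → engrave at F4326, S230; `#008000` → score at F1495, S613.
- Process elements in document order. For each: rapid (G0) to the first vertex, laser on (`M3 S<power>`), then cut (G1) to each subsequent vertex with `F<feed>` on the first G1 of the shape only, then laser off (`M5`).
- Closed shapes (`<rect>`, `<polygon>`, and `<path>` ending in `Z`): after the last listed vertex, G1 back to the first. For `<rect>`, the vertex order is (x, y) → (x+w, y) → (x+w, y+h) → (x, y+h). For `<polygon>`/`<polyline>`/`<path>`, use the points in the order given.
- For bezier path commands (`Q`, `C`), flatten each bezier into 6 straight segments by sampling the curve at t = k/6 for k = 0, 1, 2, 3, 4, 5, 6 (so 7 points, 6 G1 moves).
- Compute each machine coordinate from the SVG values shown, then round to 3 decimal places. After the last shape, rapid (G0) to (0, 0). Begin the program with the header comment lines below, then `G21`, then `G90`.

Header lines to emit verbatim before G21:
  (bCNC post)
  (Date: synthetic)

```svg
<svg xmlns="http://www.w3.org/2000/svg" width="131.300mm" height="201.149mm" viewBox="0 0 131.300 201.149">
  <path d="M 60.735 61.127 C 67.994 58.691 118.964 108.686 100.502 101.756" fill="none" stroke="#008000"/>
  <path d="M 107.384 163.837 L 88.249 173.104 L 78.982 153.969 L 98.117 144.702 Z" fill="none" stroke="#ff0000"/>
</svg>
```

viewBox `0 0 131.300 201.149` with mm width/height → 1 unit = 1 mm. Flip: y_m = 201.149 − y_svg.

**Shape 1** — `<path>` cubic bezier, stroke `#008000` → score (S613, F1495). Control points (SVG): P0=(60.735,61.127), P1=(67.994,58.691), P2=(118.964,108.686), P3=(100.502,101.756); sampled at t=k/6. Machine vertices: (60.735,140.022) → (67.483,137.377) → (78.374,129.031) → (90.264,118.022) → (100.010,107.388) → (104.471,100.165) → (100.502,99.393). Open path.

**Shape 2** — `<path>` regular polygon, stroke `#ff0000` → engrave (S230, F4326). Machine vertices: (107.384,37.312) → (88.249,28.045) → (78.982,47.180) → (98.117,56.447) → (107.384,37.312). Closed: final G1 returns to the first vertex.

(bCNC post)
(Date: synthetic)
G21
G90
G0 X60.735 Y140.022
M3 S613
G1 X67.483 Y137.377 F1495
G1 X78.374 Y129.031
G1 X90.264 Y118.022
G1 X100.010 Y107.388
G1 X104.471 Y100.165
G1 X100.502 Y99.393
M5
G0 X107.384 Y37.312
M3 S230
G1 X88.249 Y28.045 F4326
G1 X78.982 Y47.180
G1 X98.117 Y56.447
G1 X107.384 Y37.312
M5
G0 X0.000 Y0.000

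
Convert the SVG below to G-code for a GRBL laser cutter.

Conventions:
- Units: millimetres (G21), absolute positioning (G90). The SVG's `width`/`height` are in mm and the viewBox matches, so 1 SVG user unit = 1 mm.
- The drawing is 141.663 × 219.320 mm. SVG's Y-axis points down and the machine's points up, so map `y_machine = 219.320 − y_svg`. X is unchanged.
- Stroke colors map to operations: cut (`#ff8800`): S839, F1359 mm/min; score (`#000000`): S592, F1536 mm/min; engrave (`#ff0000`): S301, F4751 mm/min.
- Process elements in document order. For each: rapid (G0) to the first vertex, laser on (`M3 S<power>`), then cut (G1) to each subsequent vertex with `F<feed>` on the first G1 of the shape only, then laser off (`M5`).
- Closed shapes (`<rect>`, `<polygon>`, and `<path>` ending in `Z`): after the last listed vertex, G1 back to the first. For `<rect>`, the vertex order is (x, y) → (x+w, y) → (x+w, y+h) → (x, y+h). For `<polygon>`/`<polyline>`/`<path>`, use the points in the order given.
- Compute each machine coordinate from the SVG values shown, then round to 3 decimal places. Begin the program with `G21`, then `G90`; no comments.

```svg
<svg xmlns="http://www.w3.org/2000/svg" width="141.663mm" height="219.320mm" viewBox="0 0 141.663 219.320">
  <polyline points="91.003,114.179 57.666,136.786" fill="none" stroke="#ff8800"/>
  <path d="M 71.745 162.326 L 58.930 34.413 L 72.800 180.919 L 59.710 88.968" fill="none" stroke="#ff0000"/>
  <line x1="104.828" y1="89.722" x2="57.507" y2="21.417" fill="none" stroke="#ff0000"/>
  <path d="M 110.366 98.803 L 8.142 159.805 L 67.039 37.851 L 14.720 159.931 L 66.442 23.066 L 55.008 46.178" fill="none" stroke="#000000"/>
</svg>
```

G21
G90
G0 X91.003 Y105.141
M3 S839
G1 X57.666 Y82.534 F1359
M5
G0 X71.745 Y56.994
M3 S301
G1 X58.930 Y184.907 F4751
G1 X72.800 Y38.401
G1 X59.710 Y130.352
M5
G0 X104.828 Y129.598
M3 S301
G1 X57.507 Y197.903 F4751
M5
G0 X110.366 Y120.517
M3 S592
G1 X8.142 Y59.515 F1536
G1 X67.039 Y181.469
G1 X14.720 Y59.389
G1 X66.442 Y196.254
G1 X55.008 Y173.142
M5

1 u = 1 mm; y_m = 219.320 − y.

[1] `<polyline>` line segment, #ff8800→cut S839 F1359: (91.003,105.141) → (57.666,82.534)

[2] `<path>` open polyline, #ff0000→engrave S301 F4751: (71.745,56.994) → (58.930,184.907) → (72.800,38.401) → (59.710,130.352)

[3] `<line>` line segment, #ff0000→engrave S301 F4751: (104.828,129.598) → (57.507,197.903)

[4] `<path>` open polyline, #000000→score S592 F1536: (110.366,120.517) → (8.142,59.515) → (67.039,181.469) → (14.720,59.389) → (66.442,196.254) → (55.008,173.142)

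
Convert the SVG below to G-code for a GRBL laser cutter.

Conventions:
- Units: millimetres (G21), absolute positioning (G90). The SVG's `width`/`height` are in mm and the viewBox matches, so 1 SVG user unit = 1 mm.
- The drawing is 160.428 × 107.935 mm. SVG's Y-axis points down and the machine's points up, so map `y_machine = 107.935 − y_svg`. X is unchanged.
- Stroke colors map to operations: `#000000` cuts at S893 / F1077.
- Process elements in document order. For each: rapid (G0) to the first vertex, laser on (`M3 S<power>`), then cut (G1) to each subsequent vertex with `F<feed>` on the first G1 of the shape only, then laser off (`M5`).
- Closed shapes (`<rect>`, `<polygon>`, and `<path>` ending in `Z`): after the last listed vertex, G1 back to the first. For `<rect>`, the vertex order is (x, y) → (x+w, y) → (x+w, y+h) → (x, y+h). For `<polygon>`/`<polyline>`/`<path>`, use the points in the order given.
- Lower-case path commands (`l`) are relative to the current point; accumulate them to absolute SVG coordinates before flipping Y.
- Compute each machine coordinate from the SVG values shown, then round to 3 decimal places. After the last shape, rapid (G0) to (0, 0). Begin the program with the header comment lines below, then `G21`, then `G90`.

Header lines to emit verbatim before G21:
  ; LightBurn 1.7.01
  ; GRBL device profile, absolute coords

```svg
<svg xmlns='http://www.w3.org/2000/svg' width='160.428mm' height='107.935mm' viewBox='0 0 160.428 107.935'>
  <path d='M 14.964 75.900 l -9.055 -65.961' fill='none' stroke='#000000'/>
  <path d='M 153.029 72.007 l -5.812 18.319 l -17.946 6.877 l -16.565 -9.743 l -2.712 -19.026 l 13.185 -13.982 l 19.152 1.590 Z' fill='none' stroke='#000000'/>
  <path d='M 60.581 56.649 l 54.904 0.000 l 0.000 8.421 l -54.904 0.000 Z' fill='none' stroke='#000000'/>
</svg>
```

; LightBurn 1.7.01
; GRBL device profile, absolute coords
G21
G90
G0 X14.964 Y32.035
M3 S893
G1 X5.909 Y97.996 F1077
M5
G0 X153.029 Y35.928
M3 S893
G1 X147.217 Y17.609 F1077
G1 X129.271 Y10.732
G1 X112.706 Y20.475
G1 X109.994 Y39.501
G1 X123.179 Y53.483
G1 X142.331 Y51.893
G1 X153.029 Y35.928
M5
G0 X60.581 Y51.286
M3 S893
G1 X115.485 Y51.286 F1077
G1 X115.485 Y42.865
G1 X60.581 Y42.865
G1 X60.581 Y51.286
M5
G0 X0.000 Y0.000

1 u = 1 mm; y_m = 107.935 − y.

[1] `<path>` line segment, #000000→cut S893 F1077: (14.964,32.035) → (5.909,97.996)

[2] `<path>` regular polygon, #000000→cut S893 F1077: (153.029,35.928) → (147.217,17.609) → (129.271,10.732) → (112.706,20.475) → (109.994,39.501) → (123.179,53.483) → (142.331,51.893) → (153.029,35.928) (closed)

[3] `<path>` rectangle, #000000→cut S893 F1077: (60.581,51.286) → (115.485,51.286) → (115.485,42.865) → (60.581,42.865) → (60.581,51.286) (closed)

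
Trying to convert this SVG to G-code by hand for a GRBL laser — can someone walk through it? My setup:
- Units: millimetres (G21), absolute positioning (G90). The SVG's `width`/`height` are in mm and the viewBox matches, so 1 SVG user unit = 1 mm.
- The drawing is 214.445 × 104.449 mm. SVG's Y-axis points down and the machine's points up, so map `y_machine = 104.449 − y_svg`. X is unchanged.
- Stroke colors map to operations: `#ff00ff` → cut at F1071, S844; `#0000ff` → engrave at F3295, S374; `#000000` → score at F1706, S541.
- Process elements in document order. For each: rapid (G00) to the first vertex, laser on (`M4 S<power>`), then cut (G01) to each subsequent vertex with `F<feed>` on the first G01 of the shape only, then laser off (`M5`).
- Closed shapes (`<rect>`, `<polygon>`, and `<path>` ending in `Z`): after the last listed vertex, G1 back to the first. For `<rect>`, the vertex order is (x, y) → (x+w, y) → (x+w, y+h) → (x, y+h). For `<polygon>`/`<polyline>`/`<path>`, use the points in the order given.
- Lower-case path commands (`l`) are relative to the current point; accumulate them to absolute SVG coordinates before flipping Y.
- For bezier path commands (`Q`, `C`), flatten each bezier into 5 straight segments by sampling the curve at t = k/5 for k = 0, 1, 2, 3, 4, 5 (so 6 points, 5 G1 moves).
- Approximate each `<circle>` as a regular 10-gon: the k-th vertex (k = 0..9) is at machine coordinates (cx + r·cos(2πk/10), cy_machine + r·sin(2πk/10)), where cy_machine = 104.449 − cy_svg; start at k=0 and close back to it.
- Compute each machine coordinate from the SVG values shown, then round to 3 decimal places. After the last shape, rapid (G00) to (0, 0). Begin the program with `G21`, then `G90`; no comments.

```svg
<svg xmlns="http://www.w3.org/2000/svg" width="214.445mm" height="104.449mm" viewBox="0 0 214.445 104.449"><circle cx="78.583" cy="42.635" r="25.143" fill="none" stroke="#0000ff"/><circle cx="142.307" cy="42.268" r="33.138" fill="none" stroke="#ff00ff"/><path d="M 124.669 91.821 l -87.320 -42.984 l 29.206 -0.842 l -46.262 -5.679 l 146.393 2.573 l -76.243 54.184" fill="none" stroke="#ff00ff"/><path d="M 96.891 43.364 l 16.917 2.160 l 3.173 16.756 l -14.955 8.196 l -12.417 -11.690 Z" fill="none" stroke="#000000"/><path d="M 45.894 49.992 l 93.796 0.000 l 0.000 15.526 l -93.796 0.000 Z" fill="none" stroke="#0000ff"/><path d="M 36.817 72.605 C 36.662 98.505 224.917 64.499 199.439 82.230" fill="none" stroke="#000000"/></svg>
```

viewBox `0 0 214.445 104.449` with mm width/height → 1 unit = 1 mm. Flip: y_m = 104.449 − y_svg.

**Shape 1** — `<circle>` circle, stroke `#0000ff` → engrave (S374, F3295). Machine vertices: (103.726,61.814) → (98.924,76.593) → (86.353,85.726) → (70.813,85.726) → (58.242,76.593) → (53.440,61.814) → (58.242,47.035) → (70.813,37.902) → (86.353,37.902) → (98.924,47.035) → (103.726,61.814). Closed: final G1 returns to the first vertex.

**Shape 2** — `<circle>` circle, stroke `#ff00ff` → cut (S844, F1071). Machine vertices: (175.445,62.181) → (169.116,81.659) → (152.547,93.697) → (132.067,93.697) → (115.498,81.659) → (109.169,62.181) → (115.498,42.703) → (132.067,30.665) → (152.547,30.665) → (169.116,42.703) → (175.445,62.181). Closed: final G1 returns to the first vertex.

**Shape 3** — `<path>` open polyline, stroke `#ff00ff` → cut (S844, F1071). Machine vertices: (124.669,12.628) → (37.349,55.612) → (66.555,56.454) → (20.293,62.133) → (166.686,59.560) → (90.443,5.376). Open path.

**Shape 4** — `<path>` regular polygon, stroke `#000000` → score (S541, F1706). Machine vertices: (96.891,61.085) → (113.808,58.925) → (116.981,42.169) → (102.026,33.973) → (89.609,45.663) → (96.891,61.085). Closed: final G1 returns to the first vertex.

**Shape 5** — `<path>` rectangle, stroke `#0000ff` → engrave (S374, F3295). Machine vertices: (45.894,54.457) → (139.690,54.457) → (139.690,38.931) → (45.894,38.931) → (45.894,54.457). Closed: final G1 returns to the first vertex.

**Shape 6** — `<path>` cubic bezier, stroke `#000000` → score (S541, F1706). Control points (SVG): P0=(36.817,72.605), P1=(36.662,98.505), P2=(224.917,64.499), P3=(199.439,82.230); sampled at t=k/5. Machine vertices: (36.817,31.844) → (56.116,22.600) → (101.331,22.374) → (153.158,25.808) → (192.295,27.542) → (199.439,22.219). Open path.

G21
G90
G00 X103.726 Y61.814
M4 S374
G01 X98.924 Y76.593 F3295
G01 X86.353 Y85.726
G01 X70.813 Y85.726
G01 X58.242 Y76.593
G01 X53.440 Y61.814
G01 X58.242 Y47.035
G01 X70.813 Y37.902
G01 X86.353 Y37.902
G01 X98.924 Y47.035
G01 X103.726 Y61.814
M5
G00 X175.445 Y62.181
M4 S844
G01 X169.116 Y81.659 F1071
G01 X152.547 Y93.697
G01 X132.067 Y93.697
G01 X115.498 Y81.659
G01 X109.169 Y62.181
G01 X115.498 Y42.703
G01 X132.067 Y30.665
G01 X152.547 Y30.665
G01 X169.116 Y42.703
G01 X175.445 Y62.181
M5
G00 X124.669 Y12.628
M4 S844
G01 X37.349 Y55.612 F1071
G01 X66.555 Y56.454
G01 X20.293 Y62.133
G01 X166.686 Y59.560
G01 X90.443 Y5.376
M5
G00 X96.891 Y61.085
M4 S541
G01 X113.808 Y58.925 F1706
G01 X116.981 Y42.169
G01 X102.026 Y33.973
G01 X89.609 Y45.663
G01 X96.891 Y61.085
M5
G00 X45.894 Y54.457
M4 S374
G01 X139.690 Y54.457 F3295
G01 X139.690 Y38.931
G01 X45.894 Y38.931
G01 X45.894 Y54.457
M5
G00 X36.817 Y31.844
M4 S541
G01 X56.116 Y22.600 F1706
G01 X101.331 Y22.374
G01 X153.158 Y25.808
G01 X192.295 Y27.542
G01 X199.439 Y22.219
M5
G00 X0.000 Y0.000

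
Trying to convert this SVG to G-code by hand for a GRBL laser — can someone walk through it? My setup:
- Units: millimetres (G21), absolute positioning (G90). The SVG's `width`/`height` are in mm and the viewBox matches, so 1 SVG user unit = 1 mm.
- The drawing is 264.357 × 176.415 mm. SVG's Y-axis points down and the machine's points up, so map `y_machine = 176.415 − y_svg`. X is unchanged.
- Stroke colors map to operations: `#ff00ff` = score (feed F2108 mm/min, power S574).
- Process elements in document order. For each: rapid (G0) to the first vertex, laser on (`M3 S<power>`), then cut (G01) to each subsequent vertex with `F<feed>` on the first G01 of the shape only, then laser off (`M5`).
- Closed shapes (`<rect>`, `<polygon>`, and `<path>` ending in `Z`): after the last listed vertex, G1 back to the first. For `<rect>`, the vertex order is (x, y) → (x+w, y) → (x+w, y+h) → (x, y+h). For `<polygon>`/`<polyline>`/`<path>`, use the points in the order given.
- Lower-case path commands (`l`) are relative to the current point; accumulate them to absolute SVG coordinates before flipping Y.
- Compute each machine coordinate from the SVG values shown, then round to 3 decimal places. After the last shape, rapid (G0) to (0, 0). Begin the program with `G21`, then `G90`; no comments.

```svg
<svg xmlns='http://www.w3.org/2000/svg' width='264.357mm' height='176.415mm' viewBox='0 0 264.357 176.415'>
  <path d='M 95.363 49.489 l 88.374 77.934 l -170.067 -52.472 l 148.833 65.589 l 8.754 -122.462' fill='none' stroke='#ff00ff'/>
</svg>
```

G21
G90
G0 X95.363 Y126.926
M3 S574
G01 X183.737 Y48.992 F2108
G01 X13.670 Y101.464
G01 X162.503 Y35.875
G01 X171.257 Y158.337
M5
G0 X0.000 Y0.000

Since the viewBox matches the mm dimensions, user units are millimetres directly. The only transform is the Y-flip y_m = 176.415 − y_svg.

Shape 1 is a open polyline drawn with `<path>`. Its stroke #ff00ff means score at S574, F2108. After flipping Y the toolpath is (95.363,126.926) → (183.737,48.992) → (13.670,101.464) → (162.503,35.875) → (171.257,158.337).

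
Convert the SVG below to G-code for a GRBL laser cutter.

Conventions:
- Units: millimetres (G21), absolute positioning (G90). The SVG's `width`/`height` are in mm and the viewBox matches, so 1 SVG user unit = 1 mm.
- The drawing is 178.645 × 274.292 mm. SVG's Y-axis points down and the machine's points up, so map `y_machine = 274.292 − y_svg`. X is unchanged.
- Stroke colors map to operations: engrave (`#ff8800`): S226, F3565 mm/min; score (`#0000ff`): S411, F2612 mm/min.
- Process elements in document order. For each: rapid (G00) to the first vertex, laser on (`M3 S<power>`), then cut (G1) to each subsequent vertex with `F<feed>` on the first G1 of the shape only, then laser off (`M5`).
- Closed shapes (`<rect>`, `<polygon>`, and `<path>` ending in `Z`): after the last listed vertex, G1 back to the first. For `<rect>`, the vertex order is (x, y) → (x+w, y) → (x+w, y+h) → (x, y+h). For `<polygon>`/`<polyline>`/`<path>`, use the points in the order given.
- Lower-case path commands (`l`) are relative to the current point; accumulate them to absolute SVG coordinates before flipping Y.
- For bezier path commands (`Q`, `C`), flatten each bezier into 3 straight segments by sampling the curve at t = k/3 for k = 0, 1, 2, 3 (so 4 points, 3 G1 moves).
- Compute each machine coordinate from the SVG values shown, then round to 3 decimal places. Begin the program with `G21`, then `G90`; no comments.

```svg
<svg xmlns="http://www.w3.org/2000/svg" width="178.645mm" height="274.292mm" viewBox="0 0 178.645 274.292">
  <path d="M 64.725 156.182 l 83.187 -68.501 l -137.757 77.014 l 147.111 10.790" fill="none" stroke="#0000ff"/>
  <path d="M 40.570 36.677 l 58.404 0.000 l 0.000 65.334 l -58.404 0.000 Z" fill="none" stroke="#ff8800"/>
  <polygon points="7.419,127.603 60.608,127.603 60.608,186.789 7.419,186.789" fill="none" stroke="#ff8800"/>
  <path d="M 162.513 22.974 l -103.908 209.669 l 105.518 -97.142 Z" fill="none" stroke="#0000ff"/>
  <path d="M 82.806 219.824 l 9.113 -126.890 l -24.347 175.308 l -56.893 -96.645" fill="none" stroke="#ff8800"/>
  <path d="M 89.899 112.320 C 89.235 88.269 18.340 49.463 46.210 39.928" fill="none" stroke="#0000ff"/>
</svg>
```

G21
G90
G00 X64.725 Y118.110
M3 S411
G1 X147.912 Y186.611 F2612
G1 X10.155 Y109.597
G1 X157.266 Y98.807
M5
G00 X40.570 Y237.615
M3 S226
G1 X98.974 Y237.615 F3565
G1 X98.974 Y172.281
G1 X40.570 Y172.281
G1 X40.570 Y237.615
M5
G00 X7.419 Y146.689
M3 S226
G1 X60.608 Y146.689 F3565
G1 X60.608 Y87.503
G1 X7.419 Y87.503
G1 X7.419 Y146.689
M5
G00 X162.513 Y251.318
M3 S411
G1 X58.605 Y41.649 F2612
G1 X164.123 Y138.791
G1 X162.513 Y251.318
M5
G00 X82.806 Y54.468
M3 S226
G1 X91.919 Y181.358 F3565
G1 X67.572 Y6.050
G1 X10.679 Y102.695
M5
G00 X89.899 Y161.972
M3 S411
G1 X72.084 Y189.311 F2612
G1 X45.003 Y216.703
G1 X46.210 Y234.364
M5

viewBox `0 0 178.645 274.292` with mm width/height → 1 unit = 1 mm. Flip: y_m = 274.292 − y_svg.

**Shape 1** — `<path>` open polyline, stroke `#0000ff` → score (S411, F2612). Machine vertices: (64.725,118.110) → (147.912,186.611) → (10.155,109.597) → (157.266,98.807). Open path.

**Shape 2** — `<path>` rectangle, stroke `#ff8800` → engrave (S226, F3565). Machine vertices: (40.570,237.615) → (98.974,237.615) → (98.974,172.281) → (40.570,172.281) → (40.570,237.615). Closed: final G1 returns to the first vertex.

**Shape 3** — `<polygon>` rectangle, stroke `#ff8800` → engrave (S226, F3565). Machine vertices: (7.419,146.689) → (60.608,146.689) → (60.608,87.503) → (7.419,87.503) → (7.419,146.689). Closed: final G1 returns to the first vertex.

**Shape 4** — `<path>` closed polygon, stroke `#0000ff` → score (S411, F2612). Machine vertices: (162.513,251.318) → (58.605,41.649) → (164.123,138.791) → (162.513,251.318). Closed: final G1 returns to the first vertex.

**Shape 5** — `<path>` open polyline, stroke `#ff8800` → engrave (S226, F3565). Machine vertices: (82.806,54.468) → (91.919,181.358) → (67.572,6.050) → (10.679,102.695). Open path.

**Shape 6** — `<path>` cubic bezier, stroke `#0000ff` → score (S411, F2612). Control points (SVG): P0=(89.899,112.320), P1=(89.235,88.269), P2=(18.340,49.463), P3=(46.210,39.928); sampled at t=k/3. Machine vertices: (89.899,161.972) → (72.084,189.311) → (45.003,216.703) → (46.210,234.364). Open path.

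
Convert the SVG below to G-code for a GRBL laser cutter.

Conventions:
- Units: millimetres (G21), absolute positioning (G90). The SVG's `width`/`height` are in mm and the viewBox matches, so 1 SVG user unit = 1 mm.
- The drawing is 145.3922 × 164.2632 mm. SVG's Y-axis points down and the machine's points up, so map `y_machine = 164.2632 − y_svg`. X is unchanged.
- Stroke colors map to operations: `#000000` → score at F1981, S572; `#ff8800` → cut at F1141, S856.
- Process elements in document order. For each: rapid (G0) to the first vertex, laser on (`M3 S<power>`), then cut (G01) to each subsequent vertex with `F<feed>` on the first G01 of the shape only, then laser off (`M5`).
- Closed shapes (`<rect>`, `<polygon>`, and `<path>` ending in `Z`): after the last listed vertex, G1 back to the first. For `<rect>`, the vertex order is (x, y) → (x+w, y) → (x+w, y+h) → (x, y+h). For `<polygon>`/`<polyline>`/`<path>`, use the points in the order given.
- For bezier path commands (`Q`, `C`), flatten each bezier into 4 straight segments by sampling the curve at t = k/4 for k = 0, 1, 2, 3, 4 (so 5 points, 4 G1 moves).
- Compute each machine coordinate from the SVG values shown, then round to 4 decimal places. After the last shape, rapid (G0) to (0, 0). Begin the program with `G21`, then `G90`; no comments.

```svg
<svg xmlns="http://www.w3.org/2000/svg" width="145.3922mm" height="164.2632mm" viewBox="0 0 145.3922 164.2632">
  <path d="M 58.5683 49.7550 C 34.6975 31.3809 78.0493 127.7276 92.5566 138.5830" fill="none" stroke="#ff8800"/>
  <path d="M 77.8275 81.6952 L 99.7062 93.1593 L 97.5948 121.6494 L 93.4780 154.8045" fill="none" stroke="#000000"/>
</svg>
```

Since the viewBox matches the mm dimensions, user units are millimetres directly. The only transform is the Y-flip y_m = 164.2632 − y_svg.

Shape 1 is a cubic bezier drawn with `<path>`. Its stroke #ff8800 means cut at S856, F1141. After flipping Y the toolpath is (58.5683,114.5082) → (51.7684,109.9069) → (61.1707,81.0553) → (77.7688,46.7231) → (92.5566,25.6802).

Shape 2 is a open polyline drawn with `<path>`. Its stroke #000000 means score at S572, F1981. After flipping Y the toolpath is (77.8275,82.5680) → (99.7062,71.1039) → (97.5948,42.6138) → (93.4780,9.4587).

G21
G90
G0 X58.5683 Y114.5082
M3 S856
G01 X51.7684 Y109.9069 F1141
G01 X61.1707 Y81.0553
G01 X77.7688 Y46.7231
G01 X92.5566 Y25.6802
M5
G0 X77.8275 Y82.5680
M3 S572
G01 X99.7062 Y71.1039 F1981
G01 X97.5948 Y42.6138
G01 X93.4780 Y9.4587
M5
G0 X0.0000 Y0.0000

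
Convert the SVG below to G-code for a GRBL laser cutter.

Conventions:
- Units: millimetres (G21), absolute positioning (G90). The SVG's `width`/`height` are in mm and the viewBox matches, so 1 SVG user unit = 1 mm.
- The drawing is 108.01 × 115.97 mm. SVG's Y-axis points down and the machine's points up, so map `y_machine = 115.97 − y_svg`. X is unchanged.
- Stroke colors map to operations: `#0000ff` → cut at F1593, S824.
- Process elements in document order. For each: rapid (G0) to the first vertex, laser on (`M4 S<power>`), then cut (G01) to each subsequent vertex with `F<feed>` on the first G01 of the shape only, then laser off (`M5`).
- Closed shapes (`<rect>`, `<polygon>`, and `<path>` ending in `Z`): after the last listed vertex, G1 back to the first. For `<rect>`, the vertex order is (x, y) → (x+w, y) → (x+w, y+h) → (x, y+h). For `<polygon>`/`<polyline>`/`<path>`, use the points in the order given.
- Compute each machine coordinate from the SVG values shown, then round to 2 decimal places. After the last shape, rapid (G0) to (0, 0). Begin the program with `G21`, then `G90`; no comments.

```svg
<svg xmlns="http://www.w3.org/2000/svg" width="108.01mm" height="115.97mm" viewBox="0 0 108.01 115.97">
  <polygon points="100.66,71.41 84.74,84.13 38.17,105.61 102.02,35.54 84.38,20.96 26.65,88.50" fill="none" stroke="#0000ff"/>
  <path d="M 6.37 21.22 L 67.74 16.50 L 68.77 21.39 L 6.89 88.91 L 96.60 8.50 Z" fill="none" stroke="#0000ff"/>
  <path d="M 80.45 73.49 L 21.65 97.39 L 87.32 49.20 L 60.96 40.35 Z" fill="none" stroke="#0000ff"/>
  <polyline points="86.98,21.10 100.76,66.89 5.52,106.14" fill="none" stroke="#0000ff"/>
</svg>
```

viewBox `0 0 108.01 115.97` with mm width/height → 1 unit = 1 mm. Flip: y_m = 115.97 − y_svg.

**Shape 1** — `<polygon>` closed polygon, stroke `#0000ff` → cut (S824, F1593). Machine vertices: (100.66,44.56) → (84.74,31.84) → (38.17,10.36) → (102.02,80.43) → (84.38,95.01) → (26.65,27.47) → (100.66,44.56). Closed: final G1 returns to the first vertex.

**Shape 2** — `<path>` closed polygon, stroke `#0000ff` → cut (S824, F1593). Machine vertices: (6.37,94.75) → (67.74,99.47) → (68.77,94.58) → (6.89,27.06) → (96.60,107.47) → (6.37,94.75). Closed: final G1 returns to the first vertex.

**Shape 3** — `<path>` closed polygon, stroke `#0000ff` → cut (S824, F1593). Machine vertices: (80.45,42.48) → (21.65,18.58) → (87.32,66.77) → (60.96,75.62) → (80.45,42.48). Closed: final G1 returns to the first vertex.

**Shape 4** — `<polyline>` open polyline, stroke `#0000ff` → cut (S824, F1593). Machine vertices: (86.98,94.87) → (100.76,49.08) → (5.52,9.83). Open path.

G21
G90
G0 X100.66 Y44.56
M4 S824
G01 X84.74 Y31.84 F1593
G01 X38.17 Y10.36
G01 X102.02 Y80.43
G01 X84.38 Y95.01
G01 X26.65 Y27.47
G01 X100.66 Y44.56
M5
G0 X6.37 Y94.75
M4 S824
G01 X67.74 Y99.47 F1593
G01 X68.77 Y94.58
G01 X6.89 Y27.06
G01 X96.60 Y107.47
G01 X6.37 Y94.75
M5
G0 X80.45 Y42.48
M4 S824
G01 X21.65 Y18.58 F1593
G01 X87.32 Y66.77
G01 X60.96 Y75.62
G01 X80.45 Y42.48
M5
G0 X86.98 Y94.87
M4 S824
G01 X100.76 Y49.08 F1593
G01 X5.52 Y9.83
M5
G0 X0.00 Y0.00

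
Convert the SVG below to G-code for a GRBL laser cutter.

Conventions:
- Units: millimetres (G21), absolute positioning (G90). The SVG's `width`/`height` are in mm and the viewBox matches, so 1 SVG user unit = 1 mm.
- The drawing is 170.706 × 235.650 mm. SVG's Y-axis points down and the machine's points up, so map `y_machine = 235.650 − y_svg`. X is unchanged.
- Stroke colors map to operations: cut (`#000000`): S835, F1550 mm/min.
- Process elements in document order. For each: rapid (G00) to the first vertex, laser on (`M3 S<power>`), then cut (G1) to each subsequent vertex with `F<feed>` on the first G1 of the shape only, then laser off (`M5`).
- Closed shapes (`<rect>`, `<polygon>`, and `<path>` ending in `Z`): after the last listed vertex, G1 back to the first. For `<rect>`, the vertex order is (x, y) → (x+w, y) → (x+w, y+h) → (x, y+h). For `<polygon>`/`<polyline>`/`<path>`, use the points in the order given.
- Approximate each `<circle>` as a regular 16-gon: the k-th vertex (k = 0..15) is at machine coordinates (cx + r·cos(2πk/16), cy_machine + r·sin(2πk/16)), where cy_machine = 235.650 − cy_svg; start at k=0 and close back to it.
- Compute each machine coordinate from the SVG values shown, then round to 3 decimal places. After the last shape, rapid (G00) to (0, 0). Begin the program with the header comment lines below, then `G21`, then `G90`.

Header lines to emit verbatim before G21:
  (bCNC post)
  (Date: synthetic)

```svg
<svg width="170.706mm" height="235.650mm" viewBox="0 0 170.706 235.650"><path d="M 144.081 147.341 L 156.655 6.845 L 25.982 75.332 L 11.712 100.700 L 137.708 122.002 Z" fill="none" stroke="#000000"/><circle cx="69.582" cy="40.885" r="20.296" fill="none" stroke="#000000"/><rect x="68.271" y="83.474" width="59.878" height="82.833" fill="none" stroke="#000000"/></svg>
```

(bCNC post)
(Date: synthetic)
G21
G90
G00 X144.081 Y88.309
M3 S835
G1 X156.655 Y228.805 F1550
G1 X25.982 Y160.318
G1 X11.712 Y134.950
G1 X137.708 Y113.648
G1 X144.081 Y88.309
M5
G00 X89.878 Y194.765
M3 S835
G1 X88.333 Y202.532 F1550
G1 X83.933 Y209.116
G1 X77.349 Y213.516
G1 X69.582 Y215.061
G1 X61.815 Y213.516
G1 X55.231 Y209.116
G1 X50.831 Y202.532
G1 X49.286 Y194.765
G1 X50.831 Y186.998
G1 X55.231 Y180.414
G1 X61.815 Y176.014
G1 X69.582 Y174.469
G1 X77.349 Y176.014
G1 X83.933 Y180.414
G1 X88.333 Y186.998
G1 X89.878 Y194.765
M5
G00 X68.271 Y152.176
M3 S835
G1 X128.149 Y152.176 F1550
G1 X128.149 Y69.343
G1 X68.271 Y69.343
G1 X68.271 Y152.176
M5
G00 X0.000 Y0.000

viewBox `0 0 170.706 235.650` with mm width/height → 1 unit = 1 mm. Flip: y_m = 235.650 − y_svg.

**Shape 1** — `<path>` closed polygon, stroke `#000000` → cut (S835, F1550). Machine vertices: (144.081,88.309) → (156.655,228.805) → (25.982,160.318) → (11.712,134.950) → (137.708,113.648) → (144.081,88.309). Closed: final G1 returns to the first vertex.

**Shape 2** — `<circle>` circle, stroke `#000000` → cut (S835, F1550). Machine vertices: (89.878,194.765) → (88.333,202.532) → (83.933,209.116) → (77.349,213.516) → (69.582,215.061) → (61.815,213.516) → (55.231,209.116) → (50.831,202.532) → (49.286,194.765) → (50.831,186.998) → (55.231,180.414) → (61.815,176.014) → (69.582,174.469) → (77.349,176.014) → (83.933,180.414) → (88.333,186.998) → (89.878,194.765). Closed: final G1 returns to the first vertex.

**Shape 3** — `<rect>` rectangle, stroke `#000000` → cut (S835, F1550). Machine vertices: (68.271,152.176) → (128.149,152.176) → (128.149,69.343) → (68.271,69.343) → (68.271,152.176). Closed: final G1 returns to the first vertex.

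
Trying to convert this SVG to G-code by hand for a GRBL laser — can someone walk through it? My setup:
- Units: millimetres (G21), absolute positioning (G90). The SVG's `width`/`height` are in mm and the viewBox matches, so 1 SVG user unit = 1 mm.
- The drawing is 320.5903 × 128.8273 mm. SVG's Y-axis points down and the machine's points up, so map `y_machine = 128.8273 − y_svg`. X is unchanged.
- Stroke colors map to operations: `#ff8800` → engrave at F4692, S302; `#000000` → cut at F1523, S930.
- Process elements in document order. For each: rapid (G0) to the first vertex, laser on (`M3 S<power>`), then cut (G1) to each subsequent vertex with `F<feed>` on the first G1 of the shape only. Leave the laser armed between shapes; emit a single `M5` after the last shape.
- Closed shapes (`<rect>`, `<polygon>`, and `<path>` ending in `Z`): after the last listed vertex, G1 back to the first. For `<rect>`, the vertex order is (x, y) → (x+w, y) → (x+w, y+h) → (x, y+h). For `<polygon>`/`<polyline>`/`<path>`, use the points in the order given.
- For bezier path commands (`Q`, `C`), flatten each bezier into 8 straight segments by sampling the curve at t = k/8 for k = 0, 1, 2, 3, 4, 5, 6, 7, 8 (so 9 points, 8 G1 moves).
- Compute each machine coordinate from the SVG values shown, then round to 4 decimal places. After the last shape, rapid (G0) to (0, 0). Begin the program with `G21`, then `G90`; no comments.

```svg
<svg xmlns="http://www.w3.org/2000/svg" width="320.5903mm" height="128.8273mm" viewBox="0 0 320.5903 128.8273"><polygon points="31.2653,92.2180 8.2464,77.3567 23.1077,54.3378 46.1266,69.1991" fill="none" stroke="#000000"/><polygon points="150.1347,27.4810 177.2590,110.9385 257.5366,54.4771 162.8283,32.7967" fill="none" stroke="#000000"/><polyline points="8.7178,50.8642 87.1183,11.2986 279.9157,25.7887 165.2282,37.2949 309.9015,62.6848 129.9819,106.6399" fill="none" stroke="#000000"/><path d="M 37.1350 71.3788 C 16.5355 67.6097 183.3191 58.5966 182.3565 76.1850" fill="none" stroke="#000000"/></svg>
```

G21
G90
G0 X31.2653 Y36.6093
M3 S930
G1 X8.2464 Y51.4706 F1523
G1 X23.1077 Y74.4895
G1 X46.1266 Y59.6282
G1 X31.2653 Y36.6093
G0 X150.1347 Y101.3463
M3 S930
G1 X177.2590 Y17.8888 F1523
G1 X257.5366 Y74.3502
G1 X162.8283 Y96.0306
G1 X150.1347 Y101.3463
G0 X8.7178 Y77.9631
M3 S930
G1 X87.1183 Y117.5287 F1523
G1 X279.9157 Y103.0386
G1 X165.2282 Y91.5324
G1 X309.9015 Y66.1425
G1 X129.9819 Y22.1874
G0 X37.1350 Y57.4485
M3 S930
G1 X37.5002 Y59.0455 F1523
G1 X51.2708 Y60.7610
G1 X74.2853 Y62.2217
G1 X102.3819 Y63.0545
G1 X131.3990 Y62.8861
G1 X157.1749 Y61.3434
G1 X175.5480 Y58.0532
G1 X182.3565 Y52.6423
M5
G0 X0.0000 Y0.0000

viewBox `0 0 320.5903 128.8273` with mm width/height → 1 unit = 1 mm. Flip: y_m = 128.8273 − y_svg.

**Shape 1** — `<polygon>` regular polygon, stroke `#000000` → cut (S930, F1523). Machine vertices: (31.2653,36.6093) → (8.2464,51.4706) → (23.1077,74.4895) → (46.1266,59.6282) → (31.2653,36.6093). Closed: final G1 returns to the first vertex.

**Shape 2** — `<polygon>` closed polygon, stroke `#000000` → cut (S930, F1523). Machine vertices: (150.1347,101.3463) → (177.2590,17.8888) → (257.5366,74.3502) → (162.8283,96.0306) → (150.1347,101.3463). Closed: final G1 returns to the first vertex.

**Shape 3** — `<polyline>` open polyline, stroke `#000000` → cut (S930, F1523). Machine vertices: (8.7178,77.9631) → (87.1183,117.5287) → (279.9157,103.0386) → (165.2282,91.5324) → (309.9015,66.1425) → (129.9819,22.1874). Open path.

**Shape 4** — `<path>` cubic bezier, stroke `#000000` → cut (S930, F1523). Control points (SVG): P0=(37.1350,71.3788), P1=(16.5355,67.6097), P2=(183.3191,58.5966), P3=(182.3565,76.1850); sampled at t=k/8. Machine vertices: (37.1350,57.4485) → (37.5002,59.0455) → (51.2708,60.7610) → (74.2853,62.2217) → (102.3819,63.0545) → (131.3990,62.8861) → (157.1749,61.3434) → (175.5480,58.0532) → (182.3565,52.6423). Open path.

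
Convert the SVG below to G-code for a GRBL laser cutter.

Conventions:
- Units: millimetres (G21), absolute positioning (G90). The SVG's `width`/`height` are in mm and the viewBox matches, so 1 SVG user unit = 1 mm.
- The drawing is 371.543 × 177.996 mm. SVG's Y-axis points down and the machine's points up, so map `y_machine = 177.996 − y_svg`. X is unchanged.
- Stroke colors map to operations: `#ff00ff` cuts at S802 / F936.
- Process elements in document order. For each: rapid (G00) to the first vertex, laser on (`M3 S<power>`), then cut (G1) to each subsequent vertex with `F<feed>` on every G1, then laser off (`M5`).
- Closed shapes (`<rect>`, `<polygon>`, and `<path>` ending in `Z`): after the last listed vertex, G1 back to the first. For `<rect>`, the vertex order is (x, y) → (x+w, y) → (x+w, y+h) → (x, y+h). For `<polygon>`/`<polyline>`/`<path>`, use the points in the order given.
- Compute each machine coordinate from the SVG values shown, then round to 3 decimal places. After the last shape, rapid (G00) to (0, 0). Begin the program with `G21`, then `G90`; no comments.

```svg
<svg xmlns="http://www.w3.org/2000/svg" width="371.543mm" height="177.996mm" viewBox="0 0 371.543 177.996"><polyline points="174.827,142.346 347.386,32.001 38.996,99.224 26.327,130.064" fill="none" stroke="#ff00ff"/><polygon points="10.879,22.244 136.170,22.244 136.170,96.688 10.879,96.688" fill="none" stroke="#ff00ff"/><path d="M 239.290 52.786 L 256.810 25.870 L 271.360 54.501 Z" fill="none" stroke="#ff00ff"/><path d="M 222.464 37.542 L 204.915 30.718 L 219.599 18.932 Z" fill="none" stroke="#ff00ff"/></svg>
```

G21
G90
G00 X174.827 Y35.650
M3 S802
G1 X347.386 Y145.995 F936
G1 X38.996 Y78.772 F936
G1 X26.327 Y47.932 F936
M5
G00 X10.879 Y155.752
M3 S802
G1 X136.170 Y155.752 F936
G1 X136.170 Y81.308 F936
G1 X10.879 Y81.308 F936
G1 X10.879 Y155.752 F936
M5
G00 X239.290 Y125.210
M3 S802
G1 X256.810 Y152.126 F936
G1 X271.360 Y123.495 F936
G1 X239.290 Y125.210 F936
M5
G00 X222.464 Y140.454
M3 S802
G1 X204.915 Y147.278 F936
G1 X219.599 Y159.064 F936
G1 X222.464 Y140.454 F936
M5
G00 X0.000 Y0.000

1 u = 1 mm; y_m = 177.996 − y.

[1] `<polyline>` open polyline, #ff00ff→cut S802 F936: (174.827,35.650) → (347.386,145.995) → (38.996,78.772) → (26.327,47.932)

[2] `<polygon>` rectangle, #ff00ff→cut S802 F936: (10.879,155.752) → (136.170,155.752) → (136.170,81.308) → (10.879,81.308) → (10.879,155.752) (closed)

[3] `<path>` regular polygon, #ff00ff→cut S802 F936: (239.290,125.210) → (256.810,152.126) → (271.360,123.495) → (239.290,125.210) (closed)

[4] `<path>` regular polygon, #ff00ff→cut S802 F936: (222.464,140.454) → (204.915,147.278) → (219.599,159.064) → (222.464,140.454) (closed)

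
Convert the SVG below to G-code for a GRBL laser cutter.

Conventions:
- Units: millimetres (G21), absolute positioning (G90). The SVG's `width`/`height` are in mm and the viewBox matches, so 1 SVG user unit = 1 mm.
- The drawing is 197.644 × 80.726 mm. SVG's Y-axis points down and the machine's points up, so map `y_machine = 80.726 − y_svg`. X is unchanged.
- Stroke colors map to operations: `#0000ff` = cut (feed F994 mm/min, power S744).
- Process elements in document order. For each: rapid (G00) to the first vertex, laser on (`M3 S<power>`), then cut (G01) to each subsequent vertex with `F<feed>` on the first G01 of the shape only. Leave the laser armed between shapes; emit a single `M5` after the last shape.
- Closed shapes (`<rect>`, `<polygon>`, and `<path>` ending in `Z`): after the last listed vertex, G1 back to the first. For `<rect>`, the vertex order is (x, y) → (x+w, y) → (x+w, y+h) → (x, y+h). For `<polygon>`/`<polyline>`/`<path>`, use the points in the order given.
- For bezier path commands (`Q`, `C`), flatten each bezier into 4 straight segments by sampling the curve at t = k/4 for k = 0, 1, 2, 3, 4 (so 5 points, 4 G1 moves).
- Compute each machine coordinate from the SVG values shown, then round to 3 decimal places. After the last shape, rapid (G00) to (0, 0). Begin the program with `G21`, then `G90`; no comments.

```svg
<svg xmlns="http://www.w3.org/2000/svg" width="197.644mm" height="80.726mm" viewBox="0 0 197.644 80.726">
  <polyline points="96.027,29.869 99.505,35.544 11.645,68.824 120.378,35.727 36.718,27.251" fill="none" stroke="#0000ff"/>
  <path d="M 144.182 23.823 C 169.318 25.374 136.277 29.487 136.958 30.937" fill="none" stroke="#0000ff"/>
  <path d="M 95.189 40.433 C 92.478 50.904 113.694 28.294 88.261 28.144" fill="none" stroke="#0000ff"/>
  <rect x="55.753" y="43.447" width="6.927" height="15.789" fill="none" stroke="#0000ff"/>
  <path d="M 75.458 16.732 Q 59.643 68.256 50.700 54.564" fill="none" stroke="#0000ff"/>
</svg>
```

G21
G90
G00 X96.027 Y50.857
M3 S744
G01 X99.505 Y45.182 F994
G01 X11.645 Y11.902
G01 X120.378 Y44.999
G01 X36.718 Y53.475
G00 X144.182 Y56.903
M3 S744
G01 X153.562 Y55.341 F994
G01 X149.741 Y53.308
G01 X141.334 Y51.294
G01 X136.958 Y49.789
G00 X95.189 Y40.293
M3 S744
G01 X96.539 Y37.775 F994
G01 X100.246 Y42.455
G01 X99.692 Y49.126
G01 X88.261 Y52.582
G00 X55.753 Y37.279
M3 S744
G01 X62.680 Y37.279 F994
G01 X62.680 Y21.490
G01 X55.753 Y21.490
G01 X55.753 Y37.279
G00 X75.458 Y63.994
M3 S744
G01 X67.980 Y42.308 F994
G01 X61.361 Y28.774
G01 X55.601 Y23.392
G01 X50.700 Y26.162
M5
G00 X0.000 Y0.000

Since the viewBox matches the mm dimensions, user units are millimetres directly. The only transform is the Y-flip y_m = 80.726 − y_svg.

Shape 1 is a open polyline drawn with `<polyline>`. Its stroke #0000ff means cut at S744, F994. After flipping Y the toolpath is (96.027,50.857) → (99.505,45.182) → (11.645,11.902) → (120.378,44.999) → (36.718,53.475).

Shape 2 is a cubic bezier drawn with `<path>`. Its stroke #0000ff means cut at S744, F994. After flipping Y the toolpath is (144.182,56.903) → (153.562,55.341) → (149.741,53.308) → (141.334,51.294) → (136.958,49.789).

Shape 3 is a cubic bezier drawn with `<path>`. Its stroke #0000ff means cut at S744, F994. After flipping Y the toolpath is (95.189,40.293) → (96.539,37.775) → (100.246,42.455) → (99.692,49.126) → (88.261,52.582).

Shape 4 is a rectangle drawn with `<rect>`. Its stroke #0000ff means cut at S744, F994. After flipping Y the toolpath is (55.753,37.279) → (62.680,37.279) → (62.680,21.490) → (55.753,21.490) → (55.753,37.279), returning to the start.

Shape 5 is a quadratic bezier drawn with `<path>`. Its stroke #0000ff means cut at S744, F994. After flipping Y the toolpath is (75.458,63.994) → (67.980,42.308) → (61.361,28.774) → (55.601,23.392) → (50.700,26.162).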